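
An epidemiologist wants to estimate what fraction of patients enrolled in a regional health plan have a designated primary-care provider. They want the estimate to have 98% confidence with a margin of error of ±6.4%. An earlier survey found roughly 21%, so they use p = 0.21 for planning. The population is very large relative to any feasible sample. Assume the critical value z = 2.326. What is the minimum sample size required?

220

With p = 0.21, p(1−p) = 0.1659.
n = z²·p(1−p)/E² = 2.326² × 0.1659 / 0.064² = 5.4103 × 0.1659 / 0.004096 ≈ 219.13.
Rounding up gives n = 220.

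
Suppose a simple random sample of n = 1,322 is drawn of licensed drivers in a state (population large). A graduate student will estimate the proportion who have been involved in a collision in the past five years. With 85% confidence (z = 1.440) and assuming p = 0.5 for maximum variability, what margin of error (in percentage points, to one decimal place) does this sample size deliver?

2.0

SE(p̂) = √[p(1−p)/n] = √[0.2500/1322] = 0.01375.
E = z × SE = 1.440 × 0.01375 = 0.01980, or 2.0 percentage points.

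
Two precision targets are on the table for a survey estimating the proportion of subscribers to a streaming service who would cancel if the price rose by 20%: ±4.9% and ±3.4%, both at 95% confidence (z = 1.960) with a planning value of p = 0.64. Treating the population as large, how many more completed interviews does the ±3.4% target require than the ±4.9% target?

At ±4.9%: n = 1.960² × 0.2304 / 0.049² ≈ 368.64 → 369.
At ±3.4%: n = 1.960² × 0.2304 / 0.034² ≈ 765.66 → 766.
Additional respondents: 766 − 369 = 397.

397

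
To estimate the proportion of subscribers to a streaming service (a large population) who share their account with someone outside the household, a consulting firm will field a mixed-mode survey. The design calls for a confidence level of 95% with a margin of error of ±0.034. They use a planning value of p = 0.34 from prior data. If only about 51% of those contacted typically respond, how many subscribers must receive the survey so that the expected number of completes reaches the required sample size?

For 95% confidence, z = 1.960.
Completed interviews needed: n₀ = 1.960² × 0.2244 / 0.034² ≈ 745.72 → 746.
At a 51% response rate, contacts needed = 746 / 0.51 ≈ 1462.75 → 1463.

1463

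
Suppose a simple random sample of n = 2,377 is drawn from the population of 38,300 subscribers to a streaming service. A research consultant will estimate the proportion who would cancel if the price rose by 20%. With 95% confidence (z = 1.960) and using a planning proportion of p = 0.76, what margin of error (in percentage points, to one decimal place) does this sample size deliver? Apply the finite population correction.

1.7

Finite-population factor: (N−n)/(N−1) = (38300−2377)/(38300−1) = 0.9380.
SE(p̂) = √[p(1−p)/n · (N−n)/(N−1)] = √[0.1824/2377 × 0.9380] = 0.00848.
E = z × SE = 1.960 × 0.00848 = 0.01663 ≈ 1.7 percentage points.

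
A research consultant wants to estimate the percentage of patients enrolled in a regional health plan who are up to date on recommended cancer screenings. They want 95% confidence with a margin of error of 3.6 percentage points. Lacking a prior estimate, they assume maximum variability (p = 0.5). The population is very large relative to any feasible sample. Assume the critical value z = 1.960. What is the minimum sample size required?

With p = 0.5, p(1−p) = 0.25.
n = z²·p(1−p)/E² = 1.960² × 0.2500 / 0.036² = 3.8416 × 0.2500 / 0.001296 ≈ 741.05.
Rounding up gives n = 742.

742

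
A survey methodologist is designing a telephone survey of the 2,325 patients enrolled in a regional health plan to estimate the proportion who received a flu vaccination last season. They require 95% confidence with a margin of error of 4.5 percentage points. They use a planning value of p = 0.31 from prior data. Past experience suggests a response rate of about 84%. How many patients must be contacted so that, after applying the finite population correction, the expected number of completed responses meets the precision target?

412

For 95% confidence, z = 1.96.
Completed interviews needed (unadjusted): n₀ = 1.96² × 0.2139 / 0.045² ≈ 405.79 → 406.
FPC for N = 2,325: n = 406 / (1 + 405/2325) = 406 / 1.1742 ≈ 345.77 → 346.
At an 84% response rate, contacts needed = 346 / 0.84 ≈ 411.90 → 412.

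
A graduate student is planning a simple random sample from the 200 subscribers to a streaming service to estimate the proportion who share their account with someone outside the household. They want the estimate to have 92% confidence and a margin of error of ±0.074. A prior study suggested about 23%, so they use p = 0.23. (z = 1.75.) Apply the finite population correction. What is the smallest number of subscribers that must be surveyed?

67

Unadjusted: n₀ = 1.75² × 0.23 × 0.77 / 0.074² ≈ 99.04, so n₀ = 100.
Finite population correction with N = 200: n = n₀ / (1 + (n₀−1)/N) = 100 / (1 + 99/200) = 100 / 1.4950 ≈ 66.89.
Rounding up, n = 67.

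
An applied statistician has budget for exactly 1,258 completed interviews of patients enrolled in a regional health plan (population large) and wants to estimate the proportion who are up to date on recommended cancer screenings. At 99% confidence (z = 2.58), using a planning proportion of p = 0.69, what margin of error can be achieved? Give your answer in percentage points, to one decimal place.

3.4

SE(p̂) = √[p(1−p)/n] = √[0.2139/1258] = 0.01304.
E = z × SE = 2.58 × 0.01304 = 0.03364, or 3.4 percentage points.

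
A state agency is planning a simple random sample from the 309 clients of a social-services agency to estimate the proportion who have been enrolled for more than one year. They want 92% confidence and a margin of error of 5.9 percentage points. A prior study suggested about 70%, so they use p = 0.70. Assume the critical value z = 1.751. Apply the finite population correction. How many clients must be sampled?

116

Unadjusted: n₀ = 1.751² × 0.70 × 0.30 / 0.059² ≈ 184.96, so n₀ = 185.
Finite population correction with N = 309: n = n₀ / (1 + (n₀−1)/N) = 185 / (1 + 184/309) = 185 / 1.5955 ≈ 115.95.
Rounding up, n = 116.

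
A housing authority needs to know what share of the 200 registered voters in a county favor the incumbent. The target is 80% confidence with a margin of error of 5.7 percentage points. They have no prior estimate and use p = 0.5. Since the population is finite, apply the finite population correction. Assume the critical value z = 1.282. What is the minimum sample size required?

78

Unadjusted: n₀ = 1.282² × 0.50 × 0.50 / 0.057² ≈ 126.46, so n₀ = 127.
Finite population correction with N = 200: n = n₀ / (1 + (n₀−1)/N) = 127 / (1 + 126/200) = 127 / 1.6300 ≈ 77.91.
Rounding up, n = 78.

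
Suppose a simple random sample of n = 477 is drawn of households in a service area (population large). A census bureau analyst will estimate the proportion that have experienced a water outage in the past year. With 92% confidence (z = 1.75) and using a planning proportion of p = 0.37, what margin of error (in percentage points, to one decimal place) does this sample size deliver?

SE(p̂) = √[p(1−p)/n] = √[0.2331/477] = 0.02211.
E = z × SE = 1.75 × 0.02211 = 0.03869, or 3.9 percentage points.

3.9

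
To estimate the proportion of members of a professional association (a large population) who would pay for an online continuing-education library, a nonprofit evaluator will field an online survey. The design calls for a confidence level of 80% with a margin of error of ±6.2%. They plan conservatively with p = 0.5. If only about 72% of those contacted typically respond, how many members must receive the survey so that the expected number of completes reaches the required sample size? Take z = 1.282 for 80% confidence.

Completed interviews needed: n₀ = 1.282² × 0.2500 / 0.062² ≈ 106.89 → 107.
At a 72% response rate, contacts needed = 107 / 0.72 ≈ 148.61 → 149.

149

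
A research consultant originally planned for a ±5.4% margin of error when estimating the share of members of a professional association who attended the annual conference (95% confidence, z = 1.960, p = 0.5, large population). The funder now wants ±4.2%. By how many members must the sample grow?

At ±5.4%: n = 1.960² × 0.2500 / 0.054² ≈ 329.36 → 330.
At ±4.2%: n = 1.960² × 0.2500 / 0.042² ≈ 544.44 → 545.
Additional respondents: 545 − 330 = 215.

215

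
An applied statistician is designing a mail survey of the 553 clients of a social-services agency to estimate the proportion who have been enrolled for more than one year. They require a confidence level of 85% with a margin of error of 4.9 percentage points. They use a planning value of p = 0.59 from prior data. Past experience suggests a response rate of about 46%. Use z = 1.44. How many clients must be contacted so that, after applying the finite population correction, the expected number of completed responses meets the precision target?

331

Completed interviews needed (unadjusted): n₀ = 1.44² × 0.2419 / 0.049² ≈ 208.91 → 209.
FPC for N = 553: n = 209 / (1 + 208/553) = 209 / 1.3761 ≈ 151.88 → 152.
At a 46% response rate, contacts needed = 152 / 0.46 ≈ 330.43 → 331.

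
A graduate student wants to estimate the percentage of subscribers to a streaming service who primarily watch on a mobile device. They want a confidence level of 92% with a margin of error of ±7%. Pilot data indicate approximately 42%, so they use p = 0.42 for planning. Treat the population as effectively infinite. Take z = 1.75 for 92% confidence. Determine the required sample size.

With p = 0.42, p(1−p) = 0.2436.
n = z²·p(1−p)/E² = 1.75² × 0.2436 / 0.070² = 3.0625 × 0.2436 / 0.004900 ≈ 152.25.
Rounding up gives n = 153.

153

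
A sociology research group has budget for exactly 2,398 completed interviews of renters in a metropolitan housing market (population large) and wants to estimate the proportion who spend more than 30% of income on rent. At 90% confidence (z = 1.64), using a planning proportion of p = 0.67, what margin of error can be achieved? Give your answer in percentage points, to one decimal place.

1.6

SE(p̂) = √[p(1−p)/n] = √[0.2211/2398] = 0.00960.
E = z × SE = 1.64 × 0.00960 = 0.01575, or 1.6 percentage points.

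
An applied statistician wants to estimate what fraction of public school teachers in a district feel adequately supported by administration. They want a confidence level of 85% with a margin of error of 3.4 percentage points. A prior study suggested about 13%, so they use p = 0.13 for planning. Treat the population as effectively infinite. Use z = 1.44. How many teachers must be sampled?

203

With p = 0.13, p(1−p) = 0.1131.
n = z²·p(1−p)/E² = 1.44² × 0.1131 / 0.034² = 2.0736 × 0.1131 / 0.001156 ≈ 202.88.
Rounding up gives n = 203.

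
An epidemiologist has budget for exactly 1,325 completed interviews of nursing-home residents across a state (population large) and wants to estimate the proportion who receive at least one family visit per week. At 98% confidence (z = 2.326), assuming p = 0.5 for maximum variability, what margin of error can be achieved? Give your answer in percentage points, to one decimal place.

SE(p̂) = √[p(1−p)/n] = √[0.2500/1325] = 0.01374.
E = z × SE = 2.326 × 0.01374 = 0.03195, or 3.2 percentage points.

3.2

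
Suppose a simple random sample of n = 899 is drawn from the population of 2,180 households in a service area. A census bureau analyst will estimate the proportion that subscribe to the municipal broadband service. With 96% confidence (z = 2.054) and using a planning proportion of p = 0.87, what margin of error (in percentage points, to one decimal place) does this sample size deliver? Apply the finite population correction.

Finite-population factor: (N−n)/(N−1) = (2180−899)/(2180−1) = 0.5879.
SE(p̂) = √[p(1−p)/n · (N−n)/(N−1)] = √[0.1131/899 × 0.5879] = 0.00860.
E = z × SE = 2.054 × 0.00860 = 0.01766 ≈ 1.8 percentage points.

1.8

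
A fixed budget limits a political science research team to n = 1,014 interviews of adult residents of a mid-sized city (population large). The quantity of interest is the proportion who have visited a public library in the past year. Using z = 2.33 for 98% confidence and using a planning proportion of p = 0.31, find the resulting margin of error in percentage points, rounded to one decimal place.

3.4

SE(p̂) = √[p(1−p)/n] = √[0.2139/1014] = 0.01452.
E = z × SE = 2.33 × 0.01452 = 0.03384, or 3.4 percentage points.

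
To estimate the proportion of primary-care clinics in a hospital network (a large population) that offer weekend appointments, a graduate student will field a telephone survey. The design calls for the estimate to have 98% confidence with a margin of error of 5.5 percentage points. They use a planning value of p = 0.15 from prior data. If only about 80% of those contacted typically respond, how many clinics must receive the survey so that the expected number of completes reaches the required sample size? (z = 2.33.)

287

Completed interviews needed: n₀ = 2.33² × 0.1275 / 0.055² ≈ 228.82 → 229.
At an 80% response rate, contacts needed = 229 / 0.80 ≈ 286.25 → 287.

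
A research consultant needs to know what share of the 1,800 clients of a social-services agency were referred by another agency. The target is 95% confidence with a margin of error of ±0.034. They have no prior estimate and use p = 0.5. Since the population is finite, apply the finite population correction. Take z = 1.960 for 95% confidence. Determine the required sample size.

569

Unadjusted: n₀ = 1.960² × 0.50 × 0.50 / 0.034² ≈ 830.80, so n₀ = 831.
Finite population correction with N = 1,800: n = n₀ / (1 + (n₀−1)/N) = 831 / (1 + 830/1800) = 831 / 1.4611 ≈ 568.75.
Rounding up, n = 569.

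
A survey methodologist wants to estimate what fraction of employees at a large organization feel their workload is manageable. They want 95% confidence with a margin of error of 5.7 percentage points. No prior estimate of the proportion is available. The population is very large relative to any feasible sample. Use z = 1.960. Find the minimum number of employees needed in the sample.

With no prior estimate, use p = 0.5, giving p(1−p) = 0.25.
n = z²·p(1−p)/E² = 1.960² × 0.2500 / 0.057² = 3.8416 × 0.2500 / 0.003249 ≈ 295.60.
Rounding up gives n = 296.

296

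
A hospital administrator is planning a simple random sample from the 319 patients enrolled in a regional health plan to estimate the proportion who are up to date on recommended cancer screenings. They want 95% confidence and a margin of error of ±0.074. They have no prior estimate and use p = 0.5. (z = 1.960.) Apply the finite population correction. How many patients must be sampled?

Unadjusted: n₀ = 1.960² × 0.50 × 0.50 / 0.074² ≈ 175.38, so n₀ = 176.
Finite population correction with N = 319: n = n₀ / (1 + (n₀−1)/N) = 176 / (1 + 175/319) = 176 / 1.5486 ≈ 113.65.
Rounding up, n = 114.

114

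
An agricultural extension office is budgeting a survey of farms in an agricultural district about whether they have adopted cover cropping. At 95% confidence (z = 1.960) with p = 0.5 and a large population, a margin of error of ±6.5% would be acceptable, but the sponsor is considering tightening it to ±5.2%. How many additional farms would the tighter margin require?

128

At ±6.5%: n = 1.960² × 0.2500 / 0.065² ≈ 227.31 → 228.
At ±5.2%: n = 1.960² × 0.2500 / 0.052² ≈ 355.18 → 356.
Additional respondents: 356 − 228 = 128.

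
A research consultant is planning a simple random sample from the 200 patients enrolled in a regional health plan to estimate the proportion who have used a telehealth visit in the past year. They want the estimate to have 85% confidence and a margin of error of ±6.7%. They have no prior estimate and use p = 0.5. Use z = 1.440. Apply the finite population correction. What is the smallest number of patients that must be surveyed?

Unadjusted: n₀ = 1.440² × 0.50 × 0.50 / 0.067² ≈ 115.48, so n₀ = 116.
Finite population correction with N = 200: n = n₀ / (1 + (n₀−1)/N) = 116 / (1 + 115/200) = 116 / 1.5750 ≈ 73.65.
Rounding up, n = 74.

74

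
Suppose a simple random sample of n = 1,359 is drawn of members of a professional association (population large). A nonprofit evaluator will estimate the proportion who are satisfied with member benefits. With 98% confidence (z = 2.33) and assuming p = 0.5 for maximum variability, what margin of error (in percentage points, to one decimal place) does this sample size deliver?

3.2

SE(p̂) = √[p(1−p)/n] = √[0.2500/1359] = 0.01356.
E = z × SE = 2.33 × 0.01356 = 0.03160, or 3.2 percentage points.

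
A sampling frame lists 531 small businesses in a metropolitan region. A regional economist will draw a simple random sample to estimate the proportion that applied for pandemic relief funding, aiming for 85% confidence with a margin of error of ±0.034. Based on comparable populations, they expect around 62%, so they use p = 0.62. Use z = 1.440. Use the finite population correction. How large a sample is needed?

Unadjusted: n₀ = 1.440² × 0.62 × 0.38 / 0.034² ≈ 422.61, so n₀ = 423.
Finite population correction with N = 531: n = n₀ / (1 + (n₀−1)/N) = 423 / (1 + 422/531) = 423 / 1.7947 ≈ 235.69.
Rounding up, n = 236.

236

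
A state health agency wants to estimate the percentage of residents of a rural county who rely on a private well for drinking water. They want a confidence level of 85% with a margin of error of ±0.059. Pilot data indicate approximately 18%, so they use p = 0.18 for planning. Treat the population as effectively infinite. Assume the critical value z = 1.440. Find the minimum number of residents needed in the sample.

With p = 0.18, p(1−p) = 0.1476.
n = z²·p(1−p)/E² = 1.440² × 0.1476 / 0.059² = 2.0736 × 0.1476 / 0.003481 ≈ 87.92.
Rounding up gives n = 88.

88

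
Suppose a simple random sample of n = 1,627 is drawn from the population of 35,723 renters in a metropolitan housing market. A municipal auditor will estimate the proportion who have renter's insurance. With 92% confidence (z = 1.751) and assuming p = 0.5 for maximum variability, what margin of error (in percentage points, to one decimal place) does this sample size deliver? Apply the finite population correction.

2.1

Finite-population factor: (N−n)/(N−1) = (35723−1627)/(35723−1) = 0.9545.
SE(p̂) = √[p(1−p)/n · (N−n)/(N−1)] = √[0.2500/1627 × 0.9545] = 0.01211.
E = z × SE = 1.751 × 0.01211 = 0.02121 ≈ 2.1 percentage points.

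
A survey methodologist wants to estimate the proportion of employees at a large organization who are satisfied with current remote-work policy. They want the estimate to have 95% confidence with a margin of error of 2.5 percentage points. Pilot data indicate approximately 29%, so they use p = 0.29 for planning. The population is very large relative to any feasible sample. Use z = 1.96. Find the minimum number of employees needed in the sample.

With p = 0.29, p(1−p) = 0.2059.
n = z²·p(1−p)/E² = 1.96² × 0.2059 / 0.025² = 3.8416 × 0.2059 / 0.000625 ≈ 1265.58.
Rounding up gives n = 1266.

1266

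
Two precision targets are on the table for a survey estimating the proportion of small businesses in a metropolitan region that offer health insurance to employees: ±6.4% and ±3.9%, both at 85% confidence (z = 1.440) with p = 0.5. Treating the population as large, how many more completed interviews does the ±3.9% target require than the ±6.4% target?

At ±6.4%: n = 1.440² × 0.2500 / 0.064² ≈ 126.56 → 127.
At ±3.9%: n = 1.440² × 0.2500 / 0.039² ≈ 340.83 → 341.
Additional respondents: 341 − 127 = 214.

214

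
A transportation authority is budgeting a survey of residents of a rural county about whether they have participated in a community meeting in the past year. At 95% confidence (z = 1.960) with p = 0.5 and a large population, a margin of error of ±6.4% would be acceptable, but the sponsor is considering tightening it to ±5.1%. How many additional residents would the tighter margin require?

135

At ±6.4%: n = 1.960² × 0.2500 / 0.064² ≈ 234.47 → 235.
At ±5.1%: n = 1.960² × 0.2500 / 0.051² ≈ 369.24 → 370.
Additional respondents: 370 − 235 = 135.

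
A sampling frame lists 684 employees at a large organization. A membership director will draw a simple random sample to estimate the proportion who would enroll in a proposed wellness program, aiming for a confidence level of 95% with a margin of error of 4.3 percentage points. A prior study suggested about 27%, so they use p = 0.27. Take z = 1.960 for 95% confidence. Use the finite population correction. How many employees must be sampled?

Unadjusted: n₀ = 1.960² × 0.27 × 0.73 / 0.043² ≈ 409.51, so n₀ = 410.
Finite population correction with N = 684: n = n₀ / (1 + (n₀−1)/N) = 410 / (1 + 409/684) = 410 / 1.5980 ≈ 256.58.
Rounding up, n = 257.

257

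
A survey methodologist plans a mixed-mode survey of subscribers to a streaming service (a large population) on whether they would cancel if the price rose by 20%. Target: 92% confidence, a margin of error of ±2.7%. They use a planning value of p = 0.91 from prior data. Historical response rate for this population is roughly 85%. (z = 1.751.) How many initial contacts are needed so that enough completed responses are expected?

406

Completed interviews needed: n₀ = 1.751² × 0.0819 / 0.027² ≈ 344.45 → 345.
At an 85% response rate, contacts needed = 345 / 0.85 ≈ 405.88 → 406.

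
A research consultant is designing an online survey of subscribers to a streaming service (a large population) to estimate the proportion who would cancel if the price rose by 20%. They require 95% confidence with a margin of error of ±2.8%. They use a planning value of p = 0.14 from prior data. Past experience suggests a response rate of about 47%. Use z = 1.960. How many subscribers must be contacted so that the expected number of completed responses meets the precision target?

1256

Completed interviews needed: n₀ = 1.960² × 0.1204 / 0.028² ≈ 589.96 → 590.
At a 47% response rate, contacts needed = 590 / 0.47 ≈ 1255.32 → 1256.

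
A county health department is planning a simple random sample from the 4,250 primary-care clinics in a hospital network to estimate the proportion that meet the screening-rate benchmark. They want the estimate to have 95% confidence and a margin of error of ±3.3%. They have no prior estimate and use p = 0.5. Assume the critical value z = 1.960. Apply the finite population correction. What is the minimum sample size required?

Unadjusted: n₀ = 1.960² × 0.50 × 0.50 / 0.033² ≈ 881.91, so n₀ = 882.
Finite population correction with N = 4,250: n = n₀ / (1 + (n₀−1)/N) = 882 / (1 + 881/4250) = 882 / 1.2073 ≈ 730.56.
Rounding up, n = 731.

731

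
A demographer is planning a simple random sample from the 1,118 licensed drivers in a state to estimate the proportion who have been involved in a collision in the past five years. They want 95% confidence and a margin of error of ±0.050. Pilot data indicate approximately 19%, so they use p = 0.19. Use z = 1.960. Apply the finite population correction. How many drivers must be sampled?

Unadjusted: n₀ = 1.960² × 0.19 × 0.81 / 0.050² ≈ 236.49, so n₀ = 237.
Finite population correction with N = 1,118: n = n₀ / (1 + (n₀−1)/N) = 237 / (1 + 236/1118) = 237 / 1.2111 ≈ 195.69.
Rounding up, n = 196.

196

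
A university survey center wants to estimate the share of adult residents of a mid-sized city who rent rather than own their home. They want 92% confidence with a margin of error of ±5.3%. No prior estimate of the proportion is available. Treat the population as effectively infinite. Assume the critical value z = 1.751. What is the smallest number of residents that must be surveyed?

273

With no prior estimate, use p = 0.5, giving p(1−p) = 0.25.
n = z²·p(1−p)/E² = 1.751² × 0.2500 / 0.053² = 3.0660 × 0.2500 / 0.002809 ≈ 272.87.
Rounding up gives n = 273.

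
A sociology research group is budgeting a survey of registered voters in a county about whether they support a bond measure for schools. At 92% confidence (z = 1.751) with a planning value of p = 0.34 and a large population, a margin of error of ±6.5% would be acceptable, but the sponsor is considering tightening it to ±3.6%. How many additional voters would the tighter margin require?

368

At ±6.5%: n = 1.751² × 0.2244 / 0.065² ≈ 162.84 → 163.
At ±3.6%: n = 1.751² × 0.2244 / 0.036² ≈ 530.87 → 531.
Additional respondents: 531 − 163 = 368.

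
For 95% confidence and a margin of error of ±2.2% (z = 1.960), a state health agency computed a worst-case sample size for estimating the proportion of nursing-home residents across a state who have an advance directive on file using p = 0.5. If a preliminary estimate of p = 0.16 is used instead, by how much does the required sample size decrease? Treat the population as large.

918

Conservative (p = 0.5): n = 1.960² × 0.25 / 0.022² ≈ 1984.30 → 1985.
Using p = 0.16: p(1−p) = 0.1344, so n = 1.960² × 0.1344 / 0.022² ≈ 1066.76 → 1067.
Reduction: 1985 − 1067 = 918.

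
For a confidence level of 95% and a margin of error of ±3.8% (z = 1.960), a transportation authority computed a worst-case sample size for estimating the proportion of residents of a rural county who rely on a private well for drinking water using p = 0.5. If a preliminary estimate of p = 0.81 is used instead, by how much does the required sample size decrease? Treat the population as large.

256

Conservative (p = 0.5): n = 1.960² × 0.25 / 0.038² ≈ 665.10 → 666.
Using p = 0.81: p(1−p) = 0.1539, so n = 1.960² × 0.1539 / 0.038² ≈ 409.43 → 410.
Reduction: 666 − 410 = 256.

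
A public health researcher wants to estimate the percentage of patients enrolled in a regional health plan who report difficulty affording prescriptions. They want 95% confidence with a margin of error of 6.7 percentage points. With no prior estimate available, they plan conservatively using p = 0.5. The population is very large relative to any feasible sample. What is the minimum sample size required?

For 95% confidence, z = 1.960.
With p = 0.5, p(1−p) = 0.25.
n = z²·p(1−p)/E² = 1.960² × 0.2500 / 0.067² = 3.8416 × 0.2500 / 0.004489 ≈ 213.95.
Rounding up gives n = 214.

214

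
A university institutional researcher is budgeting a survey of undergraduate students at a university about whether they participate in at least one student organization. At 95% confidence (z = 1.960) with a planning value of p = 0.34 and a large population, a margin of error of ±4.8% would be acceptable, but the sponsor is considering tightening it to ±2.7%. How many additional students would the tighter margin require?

808

At ±4.8%: n = 1.960² × 0.2244 / 0.048² ≈ 374.16 → 375.
At ±2.7%: n = 1.960² × 0.2244 / 0.027² ≈ 1182.52 → 1183.
Additional respondents: 1183 − 375 = 808.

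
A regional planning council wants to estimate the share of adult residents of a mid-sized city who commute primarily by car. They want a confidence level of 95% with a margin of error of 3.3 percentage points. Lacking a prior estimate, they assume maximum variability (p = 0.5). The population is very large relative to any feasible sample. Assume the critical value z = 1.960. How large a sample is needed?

882

With p = 0.5, p(1−p) = 0.25.
n = z²·p(1−p)/E² = 1.960² × 0.2500 / 0.033² = 3.8416 × 0.2500 / 0.001089 ≈ 881.91.
Rounding up gives n = 882.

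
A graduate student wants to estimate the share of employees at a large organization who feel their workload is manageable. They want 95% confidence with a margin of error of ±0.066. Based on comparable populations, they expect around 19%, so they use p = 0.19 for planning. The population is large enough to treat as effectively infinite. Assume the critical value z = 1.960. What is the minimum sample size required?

136

With p = 0.19, p(1−p) = 0.1539.
n = z²·p(1−p)/E² = 1.960² × 0.1539 / 0.066² = 3.8416 × 0.1539 / 0.004356 ≈ 135.73.
Rounding up gives n = 136.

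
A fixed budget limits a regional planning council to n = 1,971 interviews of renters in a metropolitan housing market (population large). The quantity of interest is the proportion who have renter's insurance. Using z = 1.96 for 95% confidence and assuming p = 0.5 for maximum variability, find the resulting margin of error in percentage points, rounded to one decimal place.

SE(p̂) = √[p(1−p)/n] = √[0.2500/1971] = 0.01126.
E = z × SE = 1.96 × 0.01126 = 0.02207, or 2.2 percentage points.

2.2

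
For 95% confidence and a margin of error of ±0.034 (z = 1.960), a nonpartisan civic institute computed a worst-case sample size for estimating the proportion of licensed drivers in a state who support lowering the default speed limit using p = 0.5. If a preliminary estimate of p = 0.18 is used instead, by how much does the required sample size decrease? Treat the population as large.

Conservative (p = 0.5): n = 1.960² × 0.25 / 0.034² ≈ 830.80 → 831.
Using p = 0.18: p(1−p) = 0.1476, so n = 1.960² × 0.1476 / 0.034² ≈ 490.50 → 491.
Reduction: 831 − 491 = 340.

340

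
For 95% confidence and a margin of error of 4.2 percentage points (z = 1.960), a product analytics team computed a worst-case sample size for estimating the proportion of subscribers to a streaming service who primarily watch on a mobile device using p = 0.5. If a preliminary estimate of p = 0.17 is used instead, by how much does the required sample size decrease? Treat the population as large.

237

Conservative (p = 0.5): n = 1.960² × 0.25 / 0.042² ≈ 544.44 → 545.
Using p = 0.17: p(1−p) = 0.1411, so n = 1.960² × 0.1411 / 0.042² ≈ 307.28 → 308.
Reduction: 545 − 308 = 237.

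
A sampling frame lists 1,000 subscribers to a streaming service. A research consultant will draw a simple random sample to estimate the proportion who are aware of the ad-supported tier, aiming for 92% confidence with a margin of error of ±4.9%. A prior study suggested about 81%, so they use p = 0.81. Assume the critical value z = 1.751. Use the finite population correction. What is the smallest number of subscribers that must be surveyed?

165

Unadjusted: n₀ = 1.751² × 0.81 × 0.19 / 0.049² ≈ 196.53, so n₀ = 197.
Finite population correction with N = 1,000: n = n₀ / (1 + (n₀−1)/N) = 197 / (1 + 196/1000) = 197 / 1.1960 ≈ 164.72.
Rounding up, n = 165.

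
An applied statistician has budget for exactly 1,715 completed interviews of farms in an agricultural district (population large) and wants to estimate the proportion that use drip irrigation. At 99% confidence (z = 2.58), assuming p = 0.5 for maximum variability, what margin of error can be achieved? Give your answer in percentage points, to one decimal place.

3.1

SE(p̂) = √[p(1−p)/n] = √[0.2500/1715] = 0.01207.
E = z × SE = 2.58 × 0.01207 = 0.03115, or 3.1 percentage points.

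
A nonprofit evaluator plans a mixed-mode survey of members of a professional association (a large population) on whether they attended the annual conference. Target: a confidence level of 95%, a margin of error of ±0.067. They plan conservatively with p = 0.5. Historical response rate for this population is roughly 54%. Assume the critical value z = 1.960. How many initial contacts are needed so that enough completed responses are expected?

Completed interviews needed: n₀ = 1.960² × 0.2500 / 0.067² ≈ 213.95 → 214.
At a 54% response rate, contacts needed = 214 / 0.54 ≈ 396.30 → 397.

397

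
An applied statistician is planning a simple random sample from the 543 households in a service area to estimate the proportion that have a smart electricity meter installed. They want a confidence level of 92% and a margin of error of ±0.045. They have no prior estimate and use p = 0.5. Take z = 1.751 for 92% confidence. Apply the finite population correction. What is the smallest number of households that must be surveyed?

Unadjusted: n₀ = 1.751² × 0.50 × 0.50 / 0.045² ≈ 378.52, so n₀ = 379.
Finite population correction with N = 543: n = n₀ / (1 + (n₀−1)/N) = 379 / (1 + 378/543) = 379 / 1.6961 ≈ 223.45.
Rounding up, n = 224.

224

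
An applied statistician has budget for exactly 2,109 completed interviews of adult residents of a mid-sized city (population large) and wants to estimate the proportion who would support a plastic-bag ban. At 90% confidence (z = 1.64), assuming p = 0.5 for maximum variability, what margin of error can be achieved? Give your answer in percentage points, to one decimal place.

1.8

SE(p̂) = √[p(1−p)/n] = √[0.2500/2109] = 0.01089.
E = z × SE = 1.64 × 0.01089 = 0.01786, or 1.8 percentage points.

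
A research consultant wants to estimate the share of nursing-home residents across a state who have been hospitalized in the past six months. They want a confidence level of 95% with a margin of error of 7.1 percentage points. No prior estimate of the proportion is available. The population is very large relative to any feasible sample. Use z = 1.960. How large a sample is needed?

With no prior estimate, use p = 0.5, giving p(1−p) = 0.25.
n = z²·p(1−p)/E² = 1.960² × 0.2500 / 0.071² = 3.8416 × 0.2500 / 0.005041 ≈ 190.52.
Rounding up gives n = 191.

191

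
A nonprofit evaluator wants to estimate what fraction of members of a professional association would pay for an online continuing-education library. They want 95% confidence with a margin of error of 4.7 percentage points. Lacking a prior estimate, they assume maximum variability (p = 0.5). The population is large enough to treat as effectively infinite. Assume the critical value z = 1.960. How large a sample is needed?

With p = 0.5, p(1−p) = 0.25.
n = z²·p(1−p)/E² = 1.960² × 0.2500 / 0.047² = 3.8416 × 0.2500 / 0.002209 ≈ 434.77.
Rounding up gives n = 435.

435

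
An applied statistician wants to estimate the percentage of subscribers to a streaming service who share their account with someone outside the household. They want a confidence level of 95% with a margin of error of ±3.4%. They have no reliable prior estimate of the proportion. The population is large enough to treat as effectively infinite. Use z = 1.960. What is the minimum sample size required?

With no prior estimate, use p = 0.5, giving p(1−p) = 0.25.
n = z²·p(1−p)/E² = 1.960² × 0.2500 / 0.034² = 3.8416 × 0.2500 / 0.001156 ≈ 830.80.
Rounding up gives n = 831.

831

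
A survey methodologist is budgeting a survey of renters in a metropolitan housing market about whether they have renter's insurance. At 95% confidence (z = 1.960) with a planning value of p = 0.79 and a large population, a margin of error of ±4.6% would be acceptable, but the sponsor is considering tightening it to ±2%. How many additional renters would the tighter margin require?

At ±4.6%: n = 1.960² × 0.1659 / 0.046² ≈ 301.19 → 302.
At ±2%: n = 1.960² × 0.1659 / 0.020² ≈ 1593.30 → 1594.
Additional respondents: 1594 − 302 = 1292.

1292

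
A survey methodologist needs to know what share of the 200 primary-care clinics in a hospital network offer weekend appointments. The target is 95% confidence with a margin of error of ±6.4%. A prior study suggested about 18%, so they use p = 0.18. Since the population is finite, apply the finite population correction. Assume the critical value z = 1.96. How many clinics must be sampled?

83

Unadjusted: n₀ = 1.96² × 0.18 × 0.82 / 0.064² ≈ 138.43, so n₀ = 139.
Finite population correction with N = 200: n = n₀ / (1 + (n₀−1)/N) = 139 / (1 + 138/200) = 139 / 1.6900 ≈ 82.25.
Rounding up, n = 83.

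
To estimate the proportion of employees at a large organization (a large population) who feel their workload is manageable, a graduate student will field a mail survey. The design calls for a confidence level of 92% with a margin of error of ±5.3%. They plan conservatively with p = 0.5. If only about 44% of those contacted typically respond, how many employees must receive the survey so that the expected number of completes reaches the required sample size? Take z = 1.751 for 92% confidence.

Completed interviews needed: n₀ = 1.751² × 0.2500 / 0.053² ≈ 272.87 → 273.
At a 44% response rate, contacts needed = 273 / 0.44 ≈ 620.45 → 621.

621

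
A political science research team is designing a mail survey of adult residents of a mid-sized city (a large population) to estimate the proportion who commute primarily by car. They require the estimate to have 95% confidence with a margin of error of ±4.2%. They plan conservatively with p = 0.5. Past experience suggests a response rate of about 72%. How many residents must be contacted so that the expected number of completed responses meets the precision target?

For 95% confidence, z = 1.96.
Completed interviews needed: n₀ = 1.96² × 0.2500 / 0.042² ≈ 544.44 → 545.
At a 72% response rate, contacts needed = 545 / 0.72 ≈ 756.94 → 757.

757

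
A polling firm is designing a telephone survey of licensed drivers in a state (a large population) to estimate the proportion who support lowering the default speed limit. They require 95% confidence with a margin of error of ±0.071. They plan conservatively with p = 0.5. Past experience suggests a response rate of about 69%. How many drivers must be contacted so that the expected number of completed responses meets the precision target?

For 95% confidence, z = 1.960.
Completed interviews needed: n₀ = 1.960² × 0.2500 / 0.071² ≈ 190.52 → 191.
At a 69% response rate, contacts needed = 191 / 0.69 ≈ 276.81 → 277.

277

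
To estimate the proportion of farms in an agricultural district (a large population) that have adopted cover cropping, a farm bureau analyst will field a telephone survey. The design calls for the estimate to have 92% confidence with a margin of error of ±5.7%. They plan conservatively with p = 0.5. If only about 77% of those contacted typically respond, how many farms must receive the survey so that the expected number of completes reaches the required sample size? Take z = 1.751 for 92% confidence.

Completed interviews needed: n₀ = 1.751² × 0.2500 / 0.057² ≈ 235.92 → 236.
At a 77% response rate, contacts needed = 236 / 0.77 ≈ 306.49 → 307.

307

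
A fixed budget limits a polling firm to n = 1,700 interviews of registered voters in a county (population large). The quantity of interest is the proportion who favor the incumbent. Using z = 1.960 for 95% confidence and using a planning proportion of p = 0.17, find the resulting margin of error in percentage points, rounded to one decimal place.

1.8

SE(p̂) = √[p(1−p)/n] = √[0.1411/1700] = 0.00911.
E = z × SE = 1.960 × 0.00911 = 0.01786, or 1.8 percentage points.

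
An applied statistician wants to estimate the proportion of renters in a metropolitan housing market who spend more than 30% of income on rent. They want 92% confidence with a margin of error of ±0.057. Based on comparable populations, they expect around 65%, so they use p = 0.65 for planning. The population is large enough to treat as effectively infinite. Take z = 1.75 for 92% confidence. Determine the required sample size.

215

With p = 0.65, p(1−p) = 0.2275.
n = z²·p(1−p)/E² = 1.75² × 0.2275 / 0.057² = 3.0625 × 0.2275 / 0.003249 ≈ 214.44.
Rounding up gives n = 215.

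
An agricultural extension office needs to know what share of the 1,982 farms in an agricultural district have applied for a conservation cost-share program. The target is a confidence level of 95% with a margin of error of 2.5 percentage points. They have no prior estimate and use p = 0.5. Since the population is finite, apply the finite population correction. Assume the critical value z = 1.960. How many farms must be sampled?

866

Unadjusted: n₀ = 1.960² × 0.50 × 0.50 / 0.025² ≈ 1536.64, so n₀ = 1537.
Finite population correction with N = 1,982: n = n₀ / (1 + (n₀−1)/N) = 1537 / (1 + 1536/1982) = 1537 / 1.7750 ≈ 865.93.
Rounding up, n = 866.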